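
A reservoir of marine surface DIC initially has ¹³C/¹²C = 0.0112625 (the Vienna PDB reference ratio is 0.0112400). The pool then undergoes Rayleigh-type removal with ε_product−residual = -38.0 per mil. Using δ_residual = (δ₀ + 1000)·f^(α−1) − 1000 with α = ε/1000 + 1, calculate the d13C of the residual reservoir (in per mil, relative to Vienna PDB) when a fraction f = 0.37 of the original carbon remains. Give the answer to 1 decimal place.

40.6 per mil

δ₀ = (0.0112625/0.0112400 − 1)×1000 = (1.002002 − 1)×1000 = 2.002 per mil
α − 1 = ε/1000 = -0.0380
f^(α−1) = 0.37^(-0.0380) = 1.038504
δ_res = (2.002 + 1000) × 1.038504 − 1000 = 1040.583 − 1000 = 40.58 per mil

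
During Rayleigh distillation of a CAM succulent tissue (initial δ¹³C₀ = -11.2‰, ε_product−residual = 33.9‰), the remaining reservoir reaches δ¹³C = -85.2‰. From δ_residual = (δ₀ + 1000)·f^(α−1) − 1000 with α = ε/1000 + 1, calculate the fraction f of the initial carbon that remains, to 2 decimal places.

α − 1 = ε/1000 = 0.0339
(δ_res + 1000)/(δ₀ + 1000) = (-85.2 + 1000)/(-11.2 + 1000) = 914.8/988.8 = 0.925162
f = 0.925162^(1/0.0339) = exp(ln(0.925162)/0.0339) = exp(-0.07779/0.0339)
f = exp(-2.2946) = 0.1008

0.10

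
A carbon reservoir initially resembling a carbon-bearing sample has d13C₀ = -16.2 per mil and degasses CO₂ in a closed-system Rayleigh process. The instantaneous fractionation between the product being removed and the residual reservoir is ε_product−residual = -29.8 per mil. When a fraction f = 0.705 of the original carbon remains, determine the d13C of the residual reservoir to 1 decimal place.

Rayleigh residual: δ_res = (δ₀ + 1000)·f^(α−1) − 1000
α = ε/1000 + 1 = 0.97020, so α − 1 = -0.02980
f^(α−1) = 0.705^(-0.02980) = 1.010471
δ_res = (-16.2 + 1000) × 1.010471 − 1000 = 994.102 − 1000 = -5.90 per mil

-5.9 per mil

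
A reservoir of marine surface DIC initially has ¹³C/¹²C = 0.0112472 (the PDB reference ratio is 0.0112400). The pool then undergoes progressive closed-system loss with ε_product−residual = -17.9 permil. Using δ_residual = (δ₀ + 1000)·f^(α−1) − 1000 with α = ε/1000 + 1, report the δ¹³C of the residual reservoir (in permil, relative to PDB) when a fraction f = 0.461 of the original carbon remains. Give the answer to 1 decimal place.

δ₀ = (0.0112472/0.0112400 − 1)×1000 = (1.000641 − 1)×1000 = 0.641 permil
α − 1 = ε/1000 = -0.0179
f^(α−1) = 0.461^(-0.0179) = 1.013958
δ_res = (0.641 + 1000) × 1.013958 − 1000 = 1014.607 − 1000 = 14.61 permil

14.6 permil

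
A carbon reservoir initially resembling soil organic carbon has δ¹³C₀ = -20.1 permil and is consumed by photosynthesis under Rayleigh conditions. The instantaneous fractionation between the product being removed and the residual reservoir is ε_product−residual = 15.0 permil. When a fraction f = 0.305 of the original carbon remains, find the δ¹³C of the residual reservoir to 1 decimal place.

-37.4 permil

Rayleigh residual: δ_res = (δ₀ + 1000)·f^(α−1) − 1000
α = ε/1000 + 1 = 1.01500, so α − 1 = 0.01500
f^(α−1) = 0.305^(0.01500) = 0.982346
δ_res = (-20.1 + 1000) × 0.982346 − 1000 = 962.601 − 1000 = -37.40 permil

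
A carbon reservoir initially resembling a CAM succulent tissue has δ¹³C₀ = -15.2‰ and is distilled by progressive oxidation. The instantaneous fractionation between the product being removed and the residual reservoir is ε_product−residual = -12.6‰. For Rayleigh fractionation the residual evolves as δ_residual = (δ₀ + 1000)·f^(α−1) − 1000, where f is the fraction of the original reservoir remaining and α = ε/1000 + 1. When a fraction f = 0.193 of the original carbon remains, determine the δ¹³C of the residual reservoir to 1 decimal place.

5.4‰

Rayleigh residual: δ_res = (δ₀ + 1000)·f^(α−1) − 1000
α = ε/1000 + 1 = 0.98740, so α − 1 = -0.01260
f^(α−1) = 0.193^(-0.01260) = 1.020944
δ_res = (-15.2 + 1000) × 1.020944 − 1000 = 1005.426 − 1000 = 5.43‰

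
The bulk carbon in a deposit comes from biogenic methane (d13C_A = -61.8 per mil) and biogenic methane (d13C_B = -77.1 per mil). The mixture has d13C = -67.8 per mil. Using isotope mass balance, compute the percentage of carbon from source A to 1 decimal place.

δ_mix = f_A·δ_A + (1 − f_A)·δ_B  ⇒  f_A = (δ_mix − δ_B)/(δ_A − δ_B)
f_A = (-67.8 − (-77.1)) / (-61.8 − (-77.1))
f_A = 9.3 / 15.3 = 0.6078

60.8%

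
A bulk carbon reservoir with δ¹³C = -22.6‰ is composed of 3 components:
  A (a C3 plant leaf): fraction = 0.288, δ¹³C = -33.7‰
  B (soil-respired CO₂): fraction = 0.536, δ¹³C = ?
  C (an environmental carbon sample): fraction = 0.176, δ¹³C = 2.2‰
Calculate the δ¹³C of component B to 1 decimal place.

-24.8‰

Isotope mass balance: δ_bulk = Σ fᵢ·δᵢ.
-22.6 = 0.288×(-33.7) + 0.536×δ_B + 0.176×(2.2)
0.536·δ_B = -22.6 − (-9.318) = -13.282
δ_B = -13.282 / 0.536 = -24.78‰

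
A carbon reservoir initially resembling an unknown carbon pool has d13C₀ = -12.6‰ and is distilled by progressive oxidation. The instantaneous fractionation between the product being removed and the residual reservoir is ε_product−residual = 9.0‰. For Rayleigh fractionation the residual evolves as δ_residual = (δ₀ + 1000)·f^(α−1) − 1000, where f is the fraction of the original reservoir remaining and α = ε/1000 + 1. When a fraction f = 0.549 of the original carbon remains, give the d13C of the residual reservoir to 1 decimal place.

-17.9‰

Rayleigh residual: δ_res = (δ₀ + 1000)·f^(α−1) − 1000
α = ε/1000 + 1 = 1.00900, so α − 1 = 0.00900
f^(α−1) = 0.549^(0.00900) = 0.994618
δ_res = (-12.6 + 1000) × 0.994618 − 1000 = 982.085 − 1000 = -17.91‰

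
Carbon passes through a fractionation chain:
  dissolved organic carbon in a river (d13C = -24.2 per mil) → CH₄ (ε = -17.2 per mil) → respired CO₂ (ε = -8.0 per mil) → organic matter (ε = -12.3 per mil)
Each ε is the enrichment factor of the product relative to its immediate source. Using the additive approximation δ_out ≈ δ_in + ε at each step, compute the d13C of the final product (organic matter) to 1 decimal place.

-61.7 per mil

step 1: δ ≈ -24.2 + (-17.2) = -41.4 per mil
step 2: δ ≈ -41.4 + (-8.0) = -49.4 per mil
step 3: δ ≈ -49.4 + (-12.3) = -61.7 per mil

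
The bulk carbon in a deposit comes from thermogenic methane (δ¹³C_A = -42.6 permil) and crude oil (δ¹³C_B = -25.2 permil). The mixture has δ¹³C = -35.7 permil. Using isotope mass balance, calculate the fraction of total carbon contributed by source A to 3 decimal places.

δ_mix = f_A·δ_A + (1 − f_A)·δ_B  ⇒  f_A = (δ_mix − δ_B)/(δ_A − δ_B)
f_A = (-35.7 − (-25.2)) / (-42.6 − (-25.2))
f_A = -10.5 / -17.4 = 0.6034

0.603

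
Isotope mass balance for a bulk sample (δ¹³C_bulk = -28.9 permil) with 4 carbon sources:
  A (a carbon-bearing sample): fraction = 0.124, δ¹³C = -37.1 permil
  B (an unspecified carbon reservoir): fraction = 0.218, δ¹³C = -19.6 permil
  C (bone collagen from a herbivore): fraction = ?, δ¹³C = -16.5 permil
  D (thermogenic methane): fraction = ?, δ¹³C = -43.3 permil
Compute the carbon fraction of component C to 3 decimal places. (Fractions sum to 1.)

Let f_C and f_D be the unknown fractions; fractions sum to 1 so f_C + f_D = 0.658.
Mass balance: Σ fᵢ·δᵢ = δ_bulk ⇒ f_C·(-16.5) + f_D·(-43.3) = -28.9 − (-8.873) = -20.027
Substitute f_D = 0.658 − f_C:
f_C·(-16.5 − -43.3) = -20.027 − 0.658×(-43.3) = 8.465
f_C = 8.465 / 26.8 = 0.3158

0.316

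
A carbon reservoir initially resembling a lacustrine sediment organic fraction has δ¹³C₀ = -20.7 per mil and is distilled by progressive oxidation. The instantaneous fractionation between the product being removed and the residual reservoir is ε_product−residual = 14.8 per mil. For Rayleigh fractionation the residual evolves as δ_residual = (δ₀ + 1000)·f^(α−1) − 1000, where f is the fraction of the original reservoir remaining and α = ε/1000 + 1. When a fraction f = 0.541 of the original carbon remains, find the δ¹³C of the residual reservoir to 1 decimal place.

-29.6 per mil

Rayleigh residual: δ_res = (δ₀ + 1000)·f^(α−1) − 1000
α = ε/1000 + 1 = 1.01480, so α − 1 = 0.01480
f^(α−1) = 0.541^(0.01480) = 0.990949
δ_res = (-20.7 + 1000) × 0.990949 − 1000 = 970.436 − 1000 = -29.56 per mil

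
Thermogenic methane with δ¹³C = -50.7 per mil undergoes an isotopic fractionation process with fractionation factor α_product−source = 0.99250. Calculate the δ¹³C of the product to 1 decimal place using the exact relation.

-57.8 per mil

δ_product = (δ_source + 1000)·α − 1000
δ_product = (-50.7 + 1000) × 0.99250 − 1000
δ_product = 942.180 − 1000 = -57.82 per mil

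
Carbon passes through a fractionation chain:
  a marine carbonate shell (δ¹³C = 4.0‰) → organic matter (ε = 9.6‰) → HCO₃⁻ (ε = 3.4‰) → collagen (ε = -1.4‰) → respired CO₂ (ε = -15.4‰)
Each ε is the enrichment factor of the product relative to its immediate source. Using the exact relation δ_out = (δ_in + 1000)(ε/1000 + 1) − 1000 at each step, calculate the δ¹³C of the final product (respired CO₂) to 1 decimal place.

0.0‰

step 1: δ = (4.00 + 1000)·(9.6/1000 + 1) − 1000 = 13.64‰
step 2: δ = (13.64 + 1000)·(3.4/1000 + 1) − 1000 = 17.08‰
step 3: δ = (17.08 + 1000)·(-1.4/1000 + 1) − 1000 = 15.66‰
step 4: δ = (15.66 + 1000)·(-15.4/1000 + 1) − 1000 = 0.02‰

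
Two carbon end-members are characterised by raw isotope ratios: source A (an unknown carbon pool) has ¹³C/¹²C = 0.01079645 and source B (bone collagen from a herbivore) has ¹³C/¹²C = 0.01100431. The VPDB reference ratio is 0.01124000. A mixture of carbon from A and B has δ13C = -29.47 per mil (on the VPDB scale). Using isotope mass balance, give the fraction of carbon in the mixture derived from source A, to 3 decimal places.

0.460

δ_A = (0.01079645/0.01124000 − 1)×1000 = (0.960538 − 1)×1000 = -39.462 per mil
δ_B = (0.01100431/0.01124000 − 1)×1000 = (0.979031 − 1)×1000 = -20.969 per mil
f_A = (δ_mix − δ_B)/(δ_A − δ_B) = (-29.47 − (-20.969))/(-39.462 − (-20.969))
f_A = -8.501 / -18.493 = 0.4597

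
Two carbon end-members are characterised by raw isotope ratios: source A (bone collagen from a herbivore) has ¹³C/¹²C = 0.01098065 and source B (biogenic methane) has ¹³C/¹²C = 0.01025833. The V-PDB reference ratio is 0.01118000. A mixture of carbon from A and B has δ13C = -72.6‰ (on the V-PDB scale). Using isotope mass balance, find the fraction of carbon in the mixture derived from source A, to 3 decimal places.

δ_A = (0.01098065/0.01118000 − 1)×1000 = (0.982169 − 1)×1000 = -17.831‰
δ_B = (0.01025833/0.01118000 − 1)×1000 = (0.917561 − 1)×1000 = -82.439‰
f_A = (δ_mix − δ_B)/(δ_A − δ_B) = (-72.6 − (-82.439))/(-17.831 − (-82.439))
f_A = 9.839 / 64.608 = 0.1523

0.152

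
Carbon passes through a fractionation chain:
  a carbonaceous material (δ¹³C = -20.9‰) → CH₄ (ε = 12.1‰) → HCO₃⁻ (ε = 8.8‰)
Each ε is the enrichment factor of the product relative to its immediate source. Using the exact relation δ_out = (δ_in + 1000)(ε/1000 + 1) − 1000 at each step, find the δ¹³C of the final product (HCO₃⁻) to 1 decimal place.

step 1: δ = (-20.90 + 1000)·(12.1/1000 + 1) − 1000 = -9.05‰
step 2: δ = (-9.05 + 1000)·(8.8/1000 + 1) − 1000 = -0.33‰

-0.3‰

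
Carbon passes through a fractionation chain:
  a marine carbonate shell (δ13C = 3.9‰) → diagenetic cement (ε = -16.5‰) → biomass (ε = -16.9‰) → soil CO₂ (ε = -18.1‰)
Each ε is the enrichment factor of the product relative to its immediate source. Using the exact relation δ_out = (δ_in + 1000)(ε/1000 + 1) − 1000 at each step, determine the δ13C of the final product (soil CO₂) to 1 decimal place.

step 1: δ = (3.90 + 1000)·(-16.5/1000 + 1) − 1000 = -12.66‰
step 2: δ = (-12.66 + 1000)·(-16.9/1000 + 1) − 1000 = -29.35‰
step 3: δ = (-29.35 + 1000)·(-18.1/1000 + 1) − 1000 = -46.92‰

-46.9‰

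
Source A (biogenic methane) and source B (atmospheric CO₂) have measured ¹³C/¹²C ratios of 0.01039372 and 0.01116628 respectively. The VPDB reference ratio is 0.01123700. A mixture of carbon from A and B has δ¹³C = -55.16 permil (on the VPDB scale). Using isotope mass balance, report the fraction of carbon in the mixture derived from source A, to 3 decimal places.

0.711

δ_A = (0.01039372/0.01123700 − 1)×1000 = (0.924955 − 1)×1000 = -75.045 permil
δ_B = (0.01116628/0.01123700 − 1)×1000 = (0.993707 − 1)×1000 = -6.293 permil
f_A = (δ_mix − δ_B)/(δ_A − δ_B) = (-55.16 − (-6.293))/(-75.045 − (-6.293))
f_A = -48.867 / -68.751 = 0.7108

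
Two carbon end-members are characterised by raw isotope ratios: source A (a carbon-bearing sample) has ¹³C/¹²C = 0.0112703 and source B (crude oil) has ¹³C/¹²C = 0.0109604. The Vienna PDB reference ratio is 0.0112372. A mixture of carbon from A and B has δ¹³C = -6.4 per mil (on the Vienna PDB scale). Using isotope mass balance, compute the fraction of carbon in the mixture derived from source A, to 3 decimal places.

0.661

δ_A = (0.0112703/0.0112372 − 1)×1000 = (1.002946 − 1)×1000 = 2.946 per mil
δ_B = (0.0109604/0.0112372 − 1)×1000 = (0.975368 − 1)×1000 = -24.632 per mil
f_A = (δ_mix − δ_B)/(δ_A − δ_B) = (-6.4 − (-24.632))/(2.946 − (-24.632))
f_A = 18.232 / 27.578 = 0.6611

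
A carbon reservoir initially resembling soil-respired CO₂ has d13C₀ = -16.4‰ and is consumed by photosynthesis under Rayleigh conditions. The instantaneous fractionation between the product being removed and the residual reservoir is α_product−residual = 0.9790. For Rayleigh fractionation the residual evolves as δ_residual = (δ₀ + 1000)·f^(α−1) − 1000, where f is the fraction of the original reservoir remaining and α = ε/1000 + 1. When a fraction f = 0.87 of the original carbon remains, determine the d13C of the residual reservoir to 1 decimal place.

-13.5‰

Rayleigh residual: δ_res = (δ₀ + 1000)·f^(α−1) − 1000
α − 1 = -0.02100
f^(α−1) = 0.87^(-0.02100) = 1.002929
δ_res = (-16.4 + 1000) × 1.002929 − 1000 = 986.481 − 1000 = -13.52‰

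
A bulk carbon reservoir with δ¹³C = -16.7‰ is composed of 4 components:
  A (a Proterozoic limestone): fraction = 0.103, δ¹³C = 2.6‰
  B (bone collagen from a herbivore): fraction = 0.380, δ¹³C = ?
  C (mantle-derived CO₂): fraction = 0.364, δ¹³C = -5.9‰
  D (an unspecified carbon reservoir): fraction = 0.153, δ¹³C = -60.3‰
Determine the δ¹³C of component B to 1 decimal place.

Isotope mass balance: δ_bulk = Σ fᵢ·δᵢ.
-16.7 = 0.103×(2.6) + 0.380×δ_B + 0.364×(-5.9) + 0.153×(-60.3)
0.380·δ_B = -16.7 − (-11.106) = -5.594
δ_B = -5.594 / 0.380 = -14.72‰

-14.7‰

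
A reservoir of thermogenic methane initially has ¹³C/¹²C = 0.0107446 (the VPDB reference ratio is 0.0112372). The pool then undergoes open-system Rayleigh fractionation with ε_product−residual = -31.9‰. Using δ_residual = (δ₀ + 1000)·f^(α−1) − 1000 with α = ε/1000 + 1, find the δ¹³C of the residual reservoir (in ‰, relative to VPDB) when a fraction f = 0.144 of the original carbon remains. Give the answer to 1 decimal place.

δ₀ = (0.0107446/0.0112372 − 1)×1000 = (0.956163 − 1)×1000 = -43.837‰
α − 1 = ε/1000 = -0.0319
f^(α−1) = 0.144^(-0.0319) = 1.063771
δ_res = (-43.837 + 1000) × 1.063771 − 1000 = 1017.139 − 1000 = 17.14‰

17.1‰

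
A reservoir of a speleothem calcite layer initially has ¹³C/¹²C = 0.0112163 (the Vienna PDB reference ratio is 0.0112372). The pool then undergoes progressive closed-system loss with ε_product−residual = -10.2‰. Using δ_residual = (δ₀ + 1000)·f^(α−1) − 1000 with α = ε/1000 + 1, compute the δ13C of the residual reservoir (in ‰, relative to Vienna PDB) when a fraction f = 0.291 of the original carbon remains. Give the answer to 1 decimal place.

10.8‰

δ₀ = (0.0112163/0.0112372 − 1)×1000 = (0.998140 − 1)×1000 = -1.860‰
α − 1 = ε/1000 = -0.0102
f^(α−1) = 0.291^(-0.0102) = 1.012671
δ_res = (-1.860 + 1000) × 1.012671 − 1000 = 1010.787 − 1000 = 10.79‰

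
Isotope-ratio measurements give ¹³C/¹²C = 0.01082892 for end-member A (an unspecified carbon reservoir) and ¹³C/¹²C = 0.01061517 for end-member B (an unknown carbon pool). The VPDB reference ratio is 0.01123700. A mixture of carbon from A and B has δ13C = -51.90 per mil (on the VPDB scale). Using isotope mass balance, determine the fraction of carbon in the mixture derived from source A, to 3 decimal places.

0.181

δ_A = (0.01082892/0.01123700 − 1)×1000 = (0.963684 − 1)×1000 = -36.316 per mil
δ_B = (0.01061517/0.01123700 − 1)×1000 = (0.944662 − 1)×1000 = -55.338 per mil
f_A = (δ_mix − δ_B)/(δ_A − δ_B) = (-51.90 − (-55.338))/(-36.316 − (-55.338))
f_A = 3.438 / 19.022 = 0.1807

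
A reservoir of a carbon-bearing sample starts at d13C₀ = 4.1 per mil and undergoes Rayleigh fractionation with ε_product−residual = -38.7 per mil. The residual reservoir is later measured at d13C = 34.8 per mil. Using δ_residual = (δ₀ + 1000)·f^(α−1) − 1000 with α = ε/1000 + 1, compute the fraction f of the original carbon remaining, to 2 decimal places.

0.46

α − 1 = ε/1000 = -0.0387
(δ_res + 1000)/(δ₀ + 1000) = (34.8 + 1000)/(4.1 + 1000) = 1034.8/1004.1 = 1.030575
f = 1.030575^(1/-0.0387) = exp(ln(1.030575)/-0.0387) = exp(0.03012/-0.0387)
f = exp(-0.7782) = 0.4592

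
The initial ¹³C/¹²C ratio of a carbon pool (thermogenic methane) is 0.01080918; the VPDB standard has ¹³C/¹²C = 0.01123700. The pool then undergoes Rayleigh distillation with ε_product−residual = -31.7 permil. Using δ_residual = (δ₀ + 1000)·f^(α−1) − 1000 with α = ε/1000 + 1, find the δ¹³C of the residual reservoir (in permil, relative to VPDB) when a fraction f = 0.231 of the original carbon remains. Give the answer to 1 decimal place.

7.7 permil

δ₀ = (0.01080918/0.01123700 − 1)×1000 = (0.961928 − 1)×1000 = -38.072 permil
α − 1 = ε/1000 = -0.0317
f^(α−1) = 0.231^(-0.0317) = 1.047547
δ_res = (-38.072 + 1000) × 1.047547 − 1000 = 1007.664 − 1000 = 7.66 permil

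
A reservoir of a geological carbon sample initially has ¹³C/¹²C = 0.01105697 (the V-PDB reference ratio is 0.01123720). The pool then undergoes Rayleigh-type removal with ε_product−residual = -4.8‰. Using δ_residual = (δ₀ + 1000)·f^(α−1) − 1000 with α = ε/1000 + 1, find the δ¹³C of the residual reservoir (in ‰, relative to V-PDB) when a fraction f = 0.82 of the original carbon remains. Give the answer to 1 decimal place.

-15.1‰

δ₀ = (0.01105697/0.01123720 − 1)×1000 = (0.983961 − 1)×1000 = -16.039‰
α − 1 = ε/1000 = -0.0048
f^(α−1) = 0.82^(-0.0048) = 1.000953
δ_res = (-16.039 + 1000) × 1.000953 − 1000 = 984.899 − 1000 = -15.10‰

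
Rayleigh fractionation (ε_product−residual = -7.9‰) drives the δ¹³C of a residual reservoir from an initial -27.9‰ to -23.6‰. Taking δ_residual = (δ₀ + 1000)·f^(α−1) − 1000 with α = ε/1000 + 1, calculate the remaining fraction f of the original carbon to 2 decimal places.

0.57

α − 1 = ε/1000 = -0.0079
(δ_res + 1000)/(δ₀ + 1000) = (-23.6 + 1000)/(-27.9 + 1000) = 976.4/972.1 = 1.004423
f = 1.004423^(1/-0.0079) = exp(ln(1.004423)/-0.0079) = exp(0.00441/-0.0079)
f = exp(-0.5587) = 0.5720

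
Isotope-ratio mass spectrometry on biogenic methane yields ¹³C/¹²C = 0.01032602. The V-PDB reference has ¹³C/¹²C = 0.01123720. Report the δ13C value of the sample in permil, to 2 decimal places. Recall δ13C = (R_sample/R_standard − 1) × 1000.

-81.09 permil

δ13C = (R_sample / R_standard − 1) × 1000
R_sample / R_standard = 0.01032602 / 0.01123720 = 0.918914
δ13C = (0.918914 − 1) × 1000 = -81.086 permil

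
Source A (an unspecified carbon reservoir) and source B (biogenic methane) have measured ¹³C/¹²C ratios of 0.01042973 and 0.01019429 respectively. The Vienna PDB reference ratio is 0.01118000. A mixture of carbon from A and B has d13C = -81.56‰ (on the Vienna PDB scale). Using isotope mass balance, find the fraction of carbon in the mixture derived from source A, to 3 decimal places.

0.314

δ_A = (0.01042973/0.01118000 − 1)×1000 = (0.932892 − 1)×1000 = -67.108‰
δ_B = (0.01019429/0.01118000 − 1)×1000 = (0.911833 − 1)×1000 = -88.167‰
f_A = (δ_mix − δ_B)/(δ_A − δ_B) = (-81.56 − (-88.167))/(-67.108 − (-88.167))
f_A = 6.607 / 21.059 = 0.3137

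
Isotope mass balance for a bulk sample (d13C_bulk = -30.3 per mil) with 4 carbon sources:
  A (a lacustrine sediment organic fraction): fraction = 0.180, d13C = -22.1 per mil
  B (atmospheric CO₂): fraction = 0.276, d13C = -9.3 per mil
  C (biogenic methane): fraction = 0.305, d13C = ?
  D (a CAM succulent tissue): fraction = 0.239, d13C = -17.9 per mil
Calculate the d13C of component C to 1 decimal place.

-63.9 per mil

Isotope mass balance: δ_bulk = Σ fᵢ·δᵢ.
-30.3 = 0.180×(-22.1) + 0.276×(-9.3) + 0.305×δ_C + 0.239×(-17.9)
0.305·δ_C = -30.3 − (-10.823) = -19.477
δ_C = -19.477 / 0.305 = -63.86 per mil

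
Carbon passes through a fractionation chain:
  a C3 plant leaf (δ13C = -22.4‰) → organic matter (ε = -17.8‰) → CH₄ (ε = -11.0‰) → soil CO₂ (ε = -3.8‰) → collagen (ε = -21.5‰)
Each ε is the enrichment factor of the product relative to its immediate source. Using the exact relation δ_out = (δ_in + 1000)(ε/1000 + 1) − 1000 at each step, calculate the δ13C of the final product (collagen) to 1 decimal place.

-74.3‰

step 1: δ = (-22.40 + 1000)·(-17.8/1000 + 1) − 1000 = -39.80‰
step 2: δ = (-39.80 + 1000)·(-11.0/1000 + 1) − 1000 = -50.36‰
step 3: δ = (-50.36 + 1000)·(-3.8/1000 + 1) − 1000 = -53.97‰
step 4: δ = (-53.97 + 1000)·(-21.5/1000 + 1) − 1000 = -74.31‰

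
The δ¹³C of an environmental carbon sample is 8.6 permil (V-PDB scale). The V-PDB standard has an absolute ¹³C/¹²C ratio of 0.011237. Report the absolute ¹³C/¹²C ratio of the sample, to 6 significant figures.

R_sample = R_standard × (δ¹³C/1000 + 1)
R_sample = 0.011237 × (8.6/1000 + 1) = 0.011237 × 1.008600
R_sample = 0.0113336

0.0113336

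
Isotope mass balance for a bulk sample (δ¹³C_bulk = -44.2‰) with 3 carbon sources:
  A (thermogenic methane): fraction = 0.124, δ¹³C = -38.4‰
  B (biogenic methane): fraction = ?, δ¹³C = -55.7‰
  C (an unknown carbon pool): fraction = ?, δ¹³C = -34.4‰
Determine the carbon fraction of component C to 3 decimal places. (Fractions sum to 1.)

0.439

Let f_C and f_B be the unknown fractions; fractions sum to 1 so f_C + f_B = 0.876.
Mass balance: Σ fᵢ·δᵢ = δ_bulk ⇒ f_C·(-34.4) + f_B·(-55.7) = -44.2 − (-4.762) = -39.438
Substitute f_B = 0.876 − f_C:
f_C·(-34.4 − -55.7) = -39.438 − 0.876×(-55.7) = 9.355
f_C = 9.355 / 21.3 = 0.4392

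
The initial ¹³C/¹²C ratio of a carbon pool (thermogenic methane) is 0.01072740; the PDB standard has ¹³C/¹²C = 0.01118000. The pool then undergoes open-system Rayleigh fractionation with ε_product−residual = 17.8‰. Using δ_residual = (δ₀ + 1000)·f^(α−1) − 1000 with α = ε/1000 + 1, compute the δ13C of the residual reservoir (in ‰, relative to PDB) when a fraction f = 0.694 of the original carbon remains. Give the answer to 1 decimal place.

-46.7‰

δ₀ = (0.01072740/0.01118000 − 1)×1000 = (0.959517 − 1)×1000 = -40.483‰
α − 1 = ε/1000 = 0.0178
f^(α−1) = 0.694^(0.0178) = 0.993519
δ_res = (-40.483 + 1000) × 0.993519 − 1000 = 953.298 − 1000 = -46.70‰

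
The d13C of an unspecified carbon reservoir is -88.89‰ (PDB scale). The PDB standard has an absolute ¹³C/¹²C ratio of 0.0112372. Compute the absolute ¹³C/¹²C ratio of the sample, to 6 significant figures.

R_sample = R_standard × (d13C/1000 + 1)
R_sample = 0.0112372 × (-88.89/1000 + 1) = 0.0112372 × 0.911110
R_sample = 0.0102383

0.0102383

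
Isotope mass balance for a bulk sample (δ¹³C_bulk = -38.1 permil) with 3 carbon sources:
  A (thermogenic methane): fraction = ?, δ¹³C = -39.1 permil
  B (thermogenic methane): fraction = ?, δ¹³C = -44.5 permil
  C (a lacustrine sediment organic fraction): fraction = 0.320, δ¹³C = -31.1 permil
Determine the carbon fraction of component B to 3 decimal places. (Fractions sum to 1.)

Let f_B and f_A be the unknown fractions; fractions sum to 1 so f_B + f_A = 0.680.
Mass balance: Σ fᵢ·δᵢ = δ_bulk ⇒ f_B·(-44.5) + f_A·(-39.1) = -38.1 − (-9.952) = -28.148
Substitute f_A = 0.680 − f_B:
f_B·(-44.5 − -39.1) = -28.148 − 0.680×(-39.1) = -1.560
f_B = -1.560 / -5.4 = 0.2889

0.289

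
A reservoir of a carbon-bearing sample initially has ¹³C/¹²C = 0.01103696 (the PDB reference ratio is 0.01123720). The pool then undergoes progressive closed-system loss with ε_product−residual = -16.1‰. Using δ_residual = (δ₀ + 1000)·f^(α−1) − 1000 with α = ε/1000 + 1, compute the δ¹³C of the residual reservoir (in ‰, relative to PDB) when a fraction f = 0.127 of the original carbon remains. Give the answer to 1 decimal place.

15.4‰

δ₀ = (0.01103696/0.01123720 − 1)×1000 = (0.982181 − 1)×1000 = -17.819‰
α − 1 = ε/1000 = -0.0161
f^(α−1) = 0.127^(-0.0161) = 1.033782
δ_res = (-17.819 + 1000) × 1.033782 − 1000 = 1015.360 − 1000 = 15.36‰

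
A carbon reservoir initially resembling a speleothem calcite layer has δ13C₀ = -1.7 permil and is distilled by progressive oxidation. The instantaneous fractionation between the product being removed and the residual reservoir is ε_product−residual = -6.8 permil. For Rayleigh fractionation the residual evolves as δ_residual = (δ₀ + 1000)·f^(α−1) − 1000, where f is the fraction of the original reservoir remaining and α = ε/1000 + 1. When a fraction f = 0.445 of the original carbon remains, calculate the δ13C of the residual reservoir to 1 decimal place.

3.8 permil

Rayleigh residual: δ_res = (δ₀ + 1000)·f^(α−1) − 1000
α = ε/1000 + 1 = 0.99320, so α − 1 = -0.00680
f^(α−1) = 0.445^(-0.00680) = 1.005521
δ_res = (-1.7 + 1000) × 1.005521 − 1000 = 1003.812 − 1000 = 3.81 permil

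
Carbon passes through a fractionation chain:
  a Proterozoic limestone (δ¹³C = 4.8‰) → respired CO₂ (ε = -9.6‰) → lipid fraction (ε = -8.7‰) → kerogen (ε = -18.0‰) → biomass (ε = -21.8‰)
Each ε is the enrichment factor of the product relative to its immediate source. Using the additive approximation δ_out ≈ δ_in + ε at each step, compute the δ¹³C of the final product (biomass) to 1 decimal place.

-53.3‰

step 1: δ ≈ 4.8 + (-9.6) = -4.8‰
step 2: δ ≈ -4.8 + (-8.7) = -13.5‰
step 3: δ ≈ -13.5 + (-18.0) = -31.5‰
step 4: δ ≈ -31.5 + (-21.8) = -53.3‰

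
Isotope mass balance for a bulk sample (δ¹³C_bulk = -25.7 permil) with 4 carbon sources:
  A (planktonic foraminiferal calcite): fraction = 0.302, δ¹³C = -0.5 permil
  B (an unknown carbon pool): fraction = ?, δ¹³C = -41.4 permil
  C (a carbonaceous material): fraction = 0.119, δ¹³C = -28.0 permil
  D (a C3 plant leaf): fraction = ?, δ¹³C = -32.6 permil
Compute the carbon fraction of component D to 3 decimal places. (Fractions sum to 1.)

0.199

Let f_D and f_B be the unknown fractions; fractions sum to 1 so f_D + f_B = 0.579.
Mass balance: Σ fᵢ·δᵢ = δ_bulk ⇒ f_D·(-32.6) + f_B·(-41.4) = -25.7 − (-3.483) = -22.217
Substitute f_B = 0.579 − f_D:
f_D·(-32.6 − -41.4) = -22.217 − 0.579×(-41.4) = 1.754
f_D = 1.754 / 8.8 = 0.1993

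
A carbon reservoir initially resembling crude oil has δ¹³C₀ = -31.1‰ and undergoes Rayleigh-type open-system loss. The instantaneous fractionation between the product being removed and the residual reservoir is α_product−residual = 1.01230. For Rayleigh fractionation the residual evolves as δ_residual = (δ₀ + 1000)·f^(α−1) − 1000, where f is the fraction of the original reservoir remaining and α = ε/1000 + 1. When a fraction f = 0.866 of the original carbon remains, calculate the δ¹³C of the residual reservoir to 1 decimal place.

Rayleigh residual: δ_res = (δ₀ + 1000)·f^(α−1) − 1000
α − 1 = 0.01230
f^(α−1) = 0.866^(0.01230) = 0.998232
δ_res = (-31.1 + 1000) × 0.998232 − 1000 = 967.187 − 1000 = -32.81‰

-32.8‰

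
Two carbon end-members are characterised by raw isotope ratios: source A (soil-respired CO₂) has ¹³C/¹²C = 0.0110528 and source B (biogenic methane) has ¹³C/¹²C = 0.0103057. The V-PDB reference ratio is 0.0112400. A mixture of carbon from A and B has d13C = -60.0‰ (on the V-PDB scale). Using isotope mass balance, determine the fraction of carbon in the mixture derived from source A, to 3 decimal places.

δ_A = (0.0110528/0.0112400 − 1)×1000 = (0.983345 − 1)×1000 = -16.655‰
δ_B = (0.0103057/0.0112400 − 1)×1000 = (0.916877 − 1)×1000 = -83.123‰
f_A = (δ_mix − δ_B)/(δ_A − δ_B) = (-60.0 − (-83.123))/(-16.655 − (-83.123))
f_A = 23.123 / 66.468 = 0.3479

0.348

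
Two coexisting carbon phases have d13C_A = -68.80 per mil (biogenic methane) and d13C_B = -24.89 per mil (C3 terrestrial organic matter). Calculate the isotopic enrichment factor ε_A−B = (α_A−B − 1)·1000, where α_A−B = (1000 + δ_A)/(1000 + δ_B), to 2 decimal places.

α_A−B = (1000 + -68.80) / (1000 + -24.89) = 931.20 / 975.11 = 0.954969
ε_A−B = (0.954969 − 1) × 1000 = -45.031 per mil
(The approximation ε ≈ δ_A − δ_B would give -43.91 per mil.)

-45.03 per mil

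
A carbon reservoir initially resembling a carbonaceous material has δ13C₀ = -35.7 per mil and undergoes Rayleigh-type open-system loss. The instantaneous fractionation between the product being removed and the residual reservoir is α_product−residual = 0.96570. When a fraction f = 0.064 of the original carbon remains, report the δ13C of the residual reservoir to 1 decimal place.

59.6 per mil

Rayleigh residual: δ_res = (δ₀ + 1000)·f^(α−1) − 1000
α − 1 = -0.03430
f^(α−1) = 0.064^(-0.03430) = 1.098874
δ_res = (-35.7 + 1000) × 1.098874 − 1000 = 1059.645 − 1000 = 59.64 per mil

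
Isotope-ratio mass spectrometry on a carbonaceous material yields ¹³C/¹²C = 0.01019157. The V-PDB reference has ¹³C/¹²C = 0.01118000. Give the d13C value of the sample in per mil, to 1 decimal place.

-88.4 per mil

d13C = (R_sample / R_standard − 1) × 1000
R_sample / R_standard = 0.01019157 / 0.01118000 = 0.911589
d13C = (0.911589 − 1) × 1000 = -88.41 per mil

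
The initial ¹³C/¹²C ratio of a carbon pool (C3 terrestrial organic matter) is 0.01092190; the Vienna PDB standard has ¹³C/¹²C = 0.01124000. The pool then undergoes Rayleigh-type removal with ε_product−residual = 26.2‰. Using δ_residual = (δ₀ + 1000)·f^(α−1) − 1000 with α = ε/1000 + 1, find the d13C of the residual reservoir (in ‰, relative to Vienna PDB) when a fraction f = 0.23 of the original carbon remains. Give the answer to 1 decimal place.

δ₀ = (0.01092190/0.01124000 − 1)×1000 = (0.971699 − 1)×1000 = -28.301‰
α − 1 = ε/1000 = 0.0262
f^(α−1) = 0.23^(0.0262) = 0.962226
δ_res = (-28.301 + 1000) × 0.962226 − 1000 = 934.995 − 1000 = -65.01‰

-65.0‰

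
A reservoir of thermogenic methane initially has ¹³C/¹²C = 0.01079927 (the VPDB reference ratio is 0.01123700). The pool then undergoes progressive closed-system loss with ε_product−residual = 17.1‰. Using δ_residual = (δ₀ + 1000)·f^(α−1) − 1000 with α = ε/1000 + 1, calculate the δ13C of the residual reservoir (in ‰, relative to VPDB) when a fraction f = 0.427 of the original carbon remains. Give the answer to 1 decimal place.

δ₀ = (0.01079927/0.01123700 − 1)×1000 = (0.961046 − 1)×1000 = -38.954‰
α − 1 = ε/1000 = 0.0171
f^(α−1) = 0.427^(0.0171) = 0.985554
δ_res = (-38.954 + 1000) × 0.985554 − 1000 = 947.162 − 1000 = -52.84‰

-52.8‰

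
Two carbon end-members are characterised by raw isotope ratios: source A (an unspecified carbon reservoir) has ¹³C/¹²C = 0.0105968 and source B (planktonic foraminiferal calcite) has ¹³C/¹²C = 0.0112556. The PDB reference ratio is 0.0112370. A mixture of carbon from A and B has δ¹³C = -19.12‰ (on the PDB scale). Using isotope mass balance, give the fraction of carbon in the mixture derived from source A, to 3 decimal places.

δ_A = (0.0105968/0.0112370 − 1)×1000 = (0.943027 − 1)×1000 = -56.973‰
δ_B = (0.0112556/0.0112370 − 1)×1000 = (1.001655 − 1)×1000 = 1.655‰
f_A = (δ_mix − δ_B)/(δ_A − δ_B) = (-19.12 − (1.655))/(-56.973 − (1.655))
f_A = -20.775 / -58.628 = 0.3544

0.354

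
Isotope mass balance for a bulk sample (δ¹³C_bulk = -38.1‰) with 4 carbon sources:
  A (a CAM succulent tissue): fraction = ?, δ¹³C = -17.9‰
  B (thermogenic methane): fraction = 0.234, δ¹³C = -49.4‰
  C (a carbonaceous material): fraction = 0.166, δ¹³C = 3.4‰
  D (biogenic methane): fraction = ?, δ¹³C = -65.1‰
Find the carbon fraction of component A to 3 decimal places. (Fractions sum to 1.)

Let f_A and f_D be the unknown fractions; fractions sum to 1 so f_A + f_D = 0.600.
Mass balance: Σ fᵢ·δᵢ = δ_bulk ⇒ f_A·(-17.9) + f_D·(-65.1) = -38.1 − (-10.995) = -27.105
Substitute f_D = 0.600 − f_A:
f_A·(-17.9 − -65.1) = -27.105 − 0.600×(-65.1) = 11.955
f_A = 11.955 / 47.2 = 0.2533

0.253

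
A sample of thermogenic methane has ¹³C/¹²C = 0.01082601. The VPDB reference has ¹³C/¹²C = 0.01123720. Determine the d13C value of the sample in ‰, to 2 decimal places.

-36.59‰

d13C = (R_sample / R_standard − 1) × 1000
R_sample / R_standard = 0.01082601 / 0.01123720 = 0.963408
d13C = (0.963408 − 1) × 1000 = -36.592‰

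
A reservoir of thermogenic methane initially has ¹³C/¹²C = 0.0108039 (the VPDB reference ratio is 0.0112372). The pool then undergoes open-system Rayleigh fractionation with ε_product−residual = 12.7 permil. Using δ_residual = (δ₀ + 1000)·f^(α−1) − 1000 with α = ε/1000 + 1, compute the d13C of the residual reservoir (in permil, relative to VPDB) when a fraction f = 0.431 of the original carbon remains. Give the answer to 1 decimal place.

-48.8 permil

δ₀ = (0.0108039/0.0112372 − 1)×1000 = (0.961441 − 1)×1000 = -38.559 permil
α − 1 = ε/1000 = 0.0127
f^(α−1) = 0.431^(0.0127) = 0.989368
δ_res = (-38.559 + 1000) × 0.989368 − 1000 = 951.219 − 1000 = -48.78 permil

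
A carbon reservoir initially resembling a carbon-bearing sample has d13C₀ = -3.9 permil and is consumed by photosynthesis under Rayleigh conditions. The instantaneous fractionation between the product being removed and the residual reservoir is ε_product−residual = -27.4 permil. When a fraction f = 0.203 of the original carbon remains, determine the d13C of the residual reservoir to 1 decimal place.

Rayleigh residual: δ_res = (δ₀ + 1000)·f^(α−1) − 1000
α = ε/1000 + 1 = 0.97260, so α − 1 = -0.02740
f^(α−1) = 0.203^(-0.02740) = 1.044659
δ_res = (-3.9 + 1000) × 1.044659 − 1000 = 1040.585 − 1000 = 40.58 permil

40.6 permil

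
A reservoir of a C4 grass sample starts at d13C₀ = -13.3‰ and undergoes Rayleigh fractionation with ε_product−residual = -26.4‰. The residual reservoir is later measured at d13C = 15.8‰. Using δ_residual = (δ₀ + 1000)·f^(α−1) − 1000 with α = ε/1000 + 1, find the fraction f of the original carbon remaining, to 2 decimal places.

α − 1 = ε/1000 = -0.0264
(δ_res + 1000)/(δ₀ + 1000) = (15.8 + 1000)/(-13.3 + 1000) = 1015.8/986.7 = 1.029492
f = 1.029492^(1/-0.0264) = exp(ln(1.029492)/-0.0264) = exp(0.02907/-0.0264)
f = exp(-1.1010) = 0.3325

0.33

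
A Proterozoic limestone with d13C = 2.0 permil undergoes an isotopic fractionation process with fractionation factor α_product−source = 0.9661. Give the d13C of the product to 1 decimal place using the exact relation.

δ_product = (δ_source + 1000)·α − 1000
δ_product = (2.0 + 1000) × 0.9661 − 1000
δ_product = 968.032 − 1000 = -31.97 permil

-32.0 permil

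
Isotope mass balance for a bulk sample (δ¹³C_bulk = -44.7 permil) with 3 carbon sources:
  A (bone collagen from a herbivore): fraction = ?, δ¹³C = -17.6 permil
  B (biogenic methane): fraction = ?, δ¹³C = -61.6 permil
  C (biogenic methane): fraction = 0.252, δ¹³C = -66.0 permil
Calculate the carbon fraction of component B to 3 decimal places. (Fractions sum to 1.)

0.339

Let f_B and f_A be the unknown fractions; fractions sum to 1 so f_B + f_A = 0.748.
Mass balance: Σ fᵢ·δᵢ = δ_bulk ⇒ f_B·(-61.6) + f_A·(-17.6) = -44.7 − (-16.632) = -28.068
Substitute f_A = 0.748 − f_B:
f_B·(-61.6 − -17.6) = -28.068 − 0.748×(-17.6) = -14.903
f_B = -14.903 / -44.0 = 0.3387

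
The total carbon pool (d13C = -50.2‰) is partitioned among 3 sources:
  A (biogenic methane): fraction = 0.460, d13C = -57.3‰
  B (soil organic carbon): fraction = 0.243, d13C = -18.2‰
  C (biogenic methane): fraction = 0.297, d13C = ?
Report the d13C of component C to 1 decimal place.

Isotope mass balance: δ_bulk = Σ fᵢ·δᵢ.
-50.2 = 0.460×(-57.3) + 0.243×(-18.2) + 0.297×δ_C
0.297·δ_C = -50.2 − (-30.781) = -19.419
δ_C = -19.419 / 0.297 = -65.39‰

-65.4‰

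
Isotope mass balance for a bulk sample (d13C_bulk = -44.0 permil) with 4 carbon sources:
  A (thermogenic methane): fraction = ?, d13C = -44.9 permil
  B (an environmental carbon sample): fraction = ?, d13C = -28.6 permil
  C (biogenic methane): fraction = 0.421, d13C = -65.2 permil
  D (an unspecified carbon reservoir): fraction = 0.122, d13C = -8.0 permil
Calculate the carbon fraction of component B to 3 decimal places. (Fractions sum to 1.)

Let f_B and f_A be the unknown fractions; fractions sum to 1 so f_B + f_A = 0.457.
Mass balance: Σ fᵢ·δᵢ = δ_bulk ⇒ f_B·(-28.6) + f_A·(-44.9) = -44.0 − (-28.425) = -15.575
Substitute f_A = 0.457 − f_B:
f_B·(-28.6 − -44.9) = -15.575 − 0.457×(-44.9) = 4.945
f_B = 4.945 / 16.3 = 0.3033

0.303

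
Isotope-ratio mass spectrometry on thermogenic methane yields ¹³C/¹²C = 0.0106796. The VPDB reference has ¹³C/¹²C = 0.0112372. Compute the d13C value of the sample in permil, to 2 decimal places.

d13C = (R_sample / R_standard − 1) × 1000
R_sample / R_standard = 0.0106796 / 0.0112372 = 0.950379
d13C = (0.950379 − 1) × 1000 = -49.621 permil

-49.62 permil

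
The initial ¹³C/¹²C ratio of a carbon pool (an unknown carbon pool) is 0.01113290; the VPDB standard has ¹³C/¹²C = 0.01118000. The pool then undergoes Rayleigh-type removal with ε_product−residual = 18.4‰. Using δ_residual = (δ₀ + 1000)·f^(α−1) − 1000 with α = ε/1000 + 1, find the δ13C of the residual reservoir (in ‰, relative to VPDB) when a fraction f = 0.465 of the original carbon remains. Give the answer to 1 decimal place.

-18.1‰

δ₀ = (0.01113290/0.01118000 − 1)×1000 = (0.995787 − 1)×1000 = -4.213‰
α − 1 = ε/1000 = 0.0184
f^(α−1) = 0.465^(0.0184) = 0.986010
δ_res = (-4.213 + 1000) × 0.986010 − 1000 = 981.856 − 1000 = -18.14‰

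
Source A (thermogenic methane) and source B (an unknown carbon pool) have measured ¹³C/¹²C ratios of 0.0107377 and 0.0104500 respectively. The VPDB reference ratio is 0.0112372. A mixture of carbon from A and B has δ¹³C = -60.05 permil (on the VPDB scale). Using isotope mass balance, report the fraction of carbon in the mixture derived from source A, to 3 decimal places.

δ_A = (0.0107377/0.0112372 − 1)×1000 = (0.955549 − 1)×1000 = -44.451 permil
δ_B = (0.0104500/0.0112372 − 1)×1000 = (0.929947 − 1)×1000 = -70.053 permil
f_A = (δ_mix − δ_B)/(δ_A − δ_B) = (-60.05 − (-70.053))/(-44.451 − (-70.053))
f_A = 10.003 / 25.602 = 0.3907

0.391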